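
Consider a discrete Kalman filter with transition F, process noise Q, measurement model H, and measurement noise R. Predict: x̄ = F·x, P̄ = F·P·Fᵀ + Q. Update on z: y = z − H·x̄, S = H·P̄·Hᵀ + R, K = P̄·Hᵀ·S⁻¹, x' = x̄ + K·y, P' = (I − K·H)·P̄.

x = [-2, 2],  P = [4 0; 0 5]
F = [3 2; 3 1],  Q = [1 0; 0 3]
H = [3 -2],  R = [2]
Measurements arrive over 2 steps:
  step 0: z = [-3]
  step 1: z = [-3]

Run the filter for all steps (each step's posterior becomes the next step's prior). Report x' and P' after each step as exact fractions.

step 0: x' = [-673/139, -806/139], P' = [1682/139 2444/139; 2444/139 3616/139]
step 1: x' = [-450713/134847, -468973/134847], P' = [988862/134847 1394818/134847; 1394818/134847 2026799/134847]

step 0: x̄ = F·x = [-2, -4]
step 0: P̄ = F·P·Fᵀ + Q = [57 46; 46 44]
step 0: y = z − H·x̄ = [-5]
step 0: S = H·P̄·Hᵀ + R = [139]
step 0: K = P̄·Hᵀ·S⁻¹ = [79/139; 50/139]
step 0: x' = x̄ + K·y = [-673/139, -806/139]
step 0: P' = (I − K·H)·P̄ = [1682/139 2444/139; 2444/139 3616/139]
step 1: x̄ = F·x = [-3631/139, -2825/139]
step 1: P̄ = F·P·Fᵀ + Q = [59069/139 44366/139; 44366/139 33835/139]
step 1: y = z − H·x̄ = [4826/139]
step 1: S = H·P̄·Hᵀ + R = [134847/139]
step 1: K = P̄·Hᵀ·S⁻¹ = [88475/134847; 65428/134847]
step 1: x' = x̄ + K·y = [-450713/134847, -468973/134847]
step 1: P' = (I − K·H)·P̄ = [988862/134847 1394818/134847; 1394818/134847 2026799/134847]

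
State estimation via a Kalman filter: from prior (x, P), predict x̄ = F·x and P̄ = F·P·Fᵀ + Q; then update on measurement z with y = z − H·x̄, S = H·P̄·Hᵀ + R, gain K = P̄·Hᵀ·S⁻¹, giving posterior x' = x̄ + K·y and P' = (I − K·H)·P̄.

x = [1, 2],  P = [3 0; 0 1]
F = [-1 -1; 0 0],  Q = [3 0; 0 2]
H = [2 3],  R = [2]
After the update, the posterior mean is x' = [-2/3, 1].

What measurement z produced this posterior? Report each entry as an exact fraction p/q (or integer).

x̄ = F·x = [-3, 0]
P̄ = F·P·Fᵀ + Q = [7 0; 0 2]
S = H·P̄·Hᵀ + R = [48]
K = P̄·Hᵀ·S⁻¹ = [7/24; 1/8]
x' − x̄ = [7/3, 1] = K·y
y = (KᵀK)⁻¹·Kᵀ·(x' − x̄) = [8]
z = y + H·x̄ = [8] + [-6] = [2]

z = [2]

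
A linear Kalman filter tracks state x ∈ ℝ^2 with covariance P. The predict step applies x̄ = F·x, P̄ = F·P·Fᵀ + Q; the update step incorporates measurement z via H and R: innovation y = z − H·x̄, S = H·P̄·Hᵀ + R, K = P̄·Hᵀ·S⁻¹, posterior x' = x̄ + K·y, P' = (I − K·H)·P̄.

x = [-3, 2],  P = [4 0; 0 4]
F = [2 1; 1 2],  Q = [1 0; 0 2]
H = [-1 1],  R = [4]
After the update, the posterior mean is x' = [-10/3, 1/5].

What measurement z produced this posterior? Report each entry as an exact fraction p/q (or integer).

x̄ = F·x = [-4, 1]
P̄ = F·P·Fᵀ + Q = [21 16; 16 22]
S = H·P̄·Hᵀ + R = [15]
K = P̄·Hᵀ·S⁻¹ = [-1/3; 2/5]
x' − x̄ = [2/3, -4/5] = K·y
y = (KᵀK)⁻¹·Kᵀ·(x' − x̄) = [-2]
z = y + H·x̄ = [-2] + [5] = [3]

z = [3]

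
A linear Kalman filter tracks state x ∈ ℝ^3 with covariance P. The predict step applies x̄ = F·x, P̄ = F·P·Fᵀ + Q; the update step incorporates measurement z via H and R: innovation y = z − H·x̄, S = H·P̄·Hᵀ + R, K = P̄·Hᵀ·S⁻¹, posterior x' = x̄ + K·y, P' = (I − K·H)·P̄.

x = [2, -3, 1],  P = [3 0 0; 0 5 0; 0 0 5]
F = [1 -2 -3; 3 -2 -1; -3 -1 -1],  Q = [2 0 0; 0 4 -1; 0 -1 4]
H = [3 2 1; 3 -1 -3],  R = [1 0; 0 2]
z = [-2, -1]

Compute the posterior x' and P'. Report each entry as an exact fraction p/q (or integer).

x̄ = F·x = [5, 11, -4]
P̄ = F·P·Fᵀ + Q = [70 44 16; 44 56 -13; 16 -13 41]
y = z − H·x̄ = [-35, -17]
S = H·P̄·Hᵀ + R = [1468 522; 522 427]
K = P̄·Hᵀ·S⁻¹ = [36241/177176 2329/88588; 38607/354352 24119/177176; 59265/354352 -61951/177176]
x' = x̄ + K·y = [-461741/177176, 1726581/354352, -1385349/354352]
P' = (I − K·H)·P̄ = [236501/88588 -1111597/177176 840429/177176; -1111597/177176 5378125/354352 -4048061/354352; 840429/177176 -4048061/354352 3112813/354352]

x' = [-461741/177176, 1726581/354352, -1385349/354352]
P' = [236501/88588 -1111597/177176 840429/177176; -1111597/177176 5378125/354352 -4048061/354352; 840429/177176 -4048061/354352 3112813/354352]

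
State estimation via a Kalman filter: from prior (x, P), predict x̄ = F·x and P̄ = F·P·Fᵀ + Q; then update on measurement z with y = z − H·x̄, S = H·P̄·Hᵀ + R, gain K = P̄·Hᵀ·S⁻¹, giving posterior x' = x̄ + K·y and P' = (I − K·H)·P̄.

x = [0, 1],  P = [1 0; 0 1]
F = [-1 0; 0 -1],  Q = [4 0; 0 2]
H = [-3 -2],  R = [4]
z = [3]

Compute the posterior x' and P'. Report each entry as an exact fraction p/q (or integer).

x' = [-15/61, -67/61]
P' = [80/61 -90/61; -90/61 147/61]

x̄ = F·x = [0, -1]
P̄ = F·P·Fᵀ + Q = [5 0; 0 3]
y = z − H·x̄ = [1]
S = H·P̄·Hᵀ + R = [61]
K = P̄·Hᵀ·S⁻¹ = [-15/61; -6/61]
x' = x̄ + K·y = [-15/61, -67/61]
P' = (I − K·H)·P̄ = [80/61 -90/61; -90/61 147/61]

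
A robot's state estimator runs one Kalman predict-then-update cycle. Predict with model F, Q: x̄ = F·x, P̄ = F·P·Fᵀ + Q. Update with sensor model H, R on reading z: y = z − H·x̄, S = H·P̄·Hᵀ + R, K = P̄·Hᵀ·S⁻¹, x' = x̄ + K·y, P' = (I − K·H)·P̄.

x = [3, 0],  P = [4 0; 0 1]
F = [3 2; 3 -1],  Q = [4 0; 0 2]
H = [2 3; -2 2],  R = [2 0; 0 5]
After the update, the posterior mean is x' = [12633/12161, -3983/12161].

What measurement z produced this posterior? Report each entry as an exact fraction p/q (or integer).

x̄ = F·x = [9, 9]
P̄ = F·P·Fᵀ + Q = [44 34; 34 39]
S = H·P̄·Hᵀ + R = [937 -10; -10 65]
K = P̄·Hᵀ·S⁻¹ = [2430/12161 -3368/12161; 2425/12161 2244/12161]
x' − x̄ = [-96816/12161, -113432/12161] = K·y
y = (KᵀK)⁻¹·Kᵀ·(x' − x̄) = [-44, -3]
z = y + H·x̄ = [-44, -3] + [45, 0] = [1, -3]

z = [1, -3]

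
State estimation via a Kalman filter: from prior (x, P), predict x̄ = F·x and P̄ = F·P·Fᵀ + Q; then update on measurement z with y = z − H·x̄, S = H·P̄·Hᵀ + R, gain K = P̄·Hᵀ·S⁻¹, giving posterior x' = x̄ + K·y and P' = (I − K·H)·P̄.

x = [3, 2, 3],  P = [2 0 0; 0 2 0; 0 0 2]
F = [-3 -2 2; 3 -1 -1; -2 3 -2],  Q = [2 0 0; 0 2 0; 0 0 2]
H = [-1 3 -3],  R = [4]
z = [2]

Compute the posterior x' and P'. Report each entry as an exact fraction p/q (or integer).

x' = [-1967/446, -263/223, -191/446]
P' = [6939/223 -1836/223 -4127/223; -1836/223 996/223 1564/223; -4127/223 1564/223 2987/223]

x̄ = F·x = [-7, 4, -6]
P̄ = F·P·Fᵀ + Q = [36 -18 -8; -18 24 -14; -8 -14 36]
y = z − H·x̄ = [-35]
S = H·P̄·Hᵀ + R = [892]
K = P̄·Hᵀ·S⁻¹ = [-33/446; 33/223; -71/446]
x' = x̄ + K·y = [-1967/446, -263/223, -191/446]
P' = (I − K·H)·P̄ = [6939/223 -1836/223 -4127/223; -1836/223 996/223 1564/223; -4127/223 1564/223 2987/223]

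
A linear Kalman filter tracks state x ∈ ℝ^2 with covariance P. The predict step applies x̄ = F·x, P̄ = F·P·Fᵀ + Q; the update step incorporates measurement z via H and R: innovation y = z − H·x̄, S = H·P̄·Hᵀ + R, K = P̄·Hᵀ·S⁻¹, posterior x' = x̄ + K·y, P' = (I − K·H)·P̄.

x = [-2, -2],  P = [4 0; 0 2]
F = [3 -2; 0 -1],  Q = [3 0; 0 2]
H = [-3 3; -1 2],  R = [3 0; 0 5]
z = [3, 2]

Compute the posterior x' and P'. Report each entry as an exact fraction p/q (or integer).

x' = [697/1213, 1894/1213]
P' = [3503/1213 2944/1213; 2944/1213 2772/1213]

x̄ = F·x = [-2, 2]
P̄ = F·P·Fᵀ + Q = [47 4; 4 4]
y = z − H·x̄ = [-9, -4]
S = H·P̄·Hᵀ + R = [390 129; 129 52]
K = P̄·Hᵀ·S⁻¹ = [-559/1213 477/1213; -172/1213 520/1213]
x' = x̄ + K·y = [697/1213, 1894/1213]
P' = (I − K·H)·P̄ = [3503/1213 2944/1213; 2944/1213 2772/1213]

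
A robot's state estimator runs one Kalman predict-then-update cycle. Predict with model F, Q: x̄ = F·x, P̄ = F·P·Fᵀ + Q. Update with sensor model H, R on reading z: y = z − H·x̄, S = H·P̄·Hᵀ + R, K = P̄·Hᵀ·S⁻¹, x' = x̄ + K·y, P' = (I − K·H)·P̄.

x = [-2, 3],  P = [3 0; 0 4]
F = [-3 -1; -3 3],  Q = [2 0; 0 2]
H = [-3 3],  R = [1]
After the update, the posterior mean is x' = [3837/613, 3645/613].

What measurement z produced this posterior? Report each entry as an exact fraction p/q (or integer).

x̄ = F·x = [3, 15]
P̄ = F·P·Fᵀ + Q = [33 15; 15 65]
S = H·P̄·Hᵀ + R = [613]
K = P̄·Hᵀ·S⁻¹ = [-54/613; 150/613]
x' − x̄ = [1998/613, -5550/613] = K·y
y = (KᵀK)⁻¹·Kᵀ·(x' − x̄) = [-37]
z = y + H·x̄ = [-37] + [36] = [-1]

z = [-1]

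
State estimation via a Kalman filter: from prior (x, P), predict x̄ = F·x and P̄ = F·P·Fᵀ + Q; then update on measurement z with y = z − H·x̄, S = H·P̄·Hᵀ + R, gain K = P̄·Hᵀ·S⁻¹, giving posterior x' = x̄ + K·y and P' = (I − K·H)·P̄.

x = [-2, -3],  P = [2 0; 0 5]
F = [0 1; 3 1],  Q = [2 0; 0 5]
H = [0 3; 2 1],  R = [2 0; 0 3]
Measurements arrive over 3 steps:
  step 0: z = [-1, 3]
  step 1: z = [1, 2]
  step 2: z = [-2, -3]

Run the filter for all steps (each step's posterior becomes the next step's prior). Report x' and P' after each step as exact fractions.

step 0: x̄ = F·x = [-3, -9]
step 0: P̄ = F·P·Fᵀ + Q = [7 5; 5 28]
step 0: y = z − H·x̄ = [26, 18]
step 0: S = H·P̄·Hᵀ + R = [254 114; 114 79]
step 0: K = P̄·Hᵀ·S⁻¹ = [-981/7070 1558/3535; 1152/3535 38/3535]
step 0: x' = x̄ + K·y = [4686/3535, -1179/3535]
step 0: P' = (I − K·H)·P̄ = [5001/7070 -327/3535; -327/3535 768/3535]
step 1: x̄ = F·x = [-1179/3535, 12879/3535]
step 1: P̄ = F·P·Fᵀ + Q = [7838/3535 -213/3535; -213/3535 77971/7070]
step 1: y = z − H·x̄ = [-35102/3535, -493/505]
step 1: S = H·P̄·Hᵀ + R = [715879/7070 33051/1010; 33051/1010 22883/1010]
step 1: K = P̄·Hᵀ·S⁻¹ = [-29742/247097 634652/1729679; 396573/1235485 22034/1235485]
step 1: x' = x̄ + K·y = [124411/247097, 541801/1235485]
step 1: P' = (I − K·H)·P̄ = [1021376/1729679 -19828/247097; -19828/247097 264382/1235485]
step 2: x̄ = F·x = [541801/1235485, 2407966/1235485]
step 2: P̄ = F·P·Fᵀ + Q = [2735352/1235485 -33038/1235485; -33038/1235485 86890689/8648395]
step 2: y = z − H·x̄ = [-9694868/1235485, -7198023/1235485]
step 2: S = H·P̄·Hᵀ + R = [799312991/8648395 259284471/8648395; 259284471/8648395 188500666/8648395]
step 2: K = P̄·Hᵀ·S⁻¹ = [-1156295226/9648332927 3538768820/9648332927; 3090443865/9648332927 172856314/9648332927]
step 2: x' = x̄ + K·y = [-7312539889/9648332927, -6453183496/9648332927]
step 2: P' = (I − K·H)·P̄ = [5693584972/9648332927 -770863484/9648332927; -770863484/9648332927 2060295910/9648332927]

step 0: x' = [4686/3535, -1179/3535], P' = [5001/7070 -327/3535; -327/3535 768/3535]
step 1: x' = [124411/247097, 541801/1235485], P' = [1021376/1729679 -19828/247097; -19828/247097 264382/1235485]
step 2: x' = [-7312539889/9648332927, -6453183496/9648332927], P' = [5693584972/9648332927 -770863484/9648332927; -770863484/9648332927 2060295910/9648332927]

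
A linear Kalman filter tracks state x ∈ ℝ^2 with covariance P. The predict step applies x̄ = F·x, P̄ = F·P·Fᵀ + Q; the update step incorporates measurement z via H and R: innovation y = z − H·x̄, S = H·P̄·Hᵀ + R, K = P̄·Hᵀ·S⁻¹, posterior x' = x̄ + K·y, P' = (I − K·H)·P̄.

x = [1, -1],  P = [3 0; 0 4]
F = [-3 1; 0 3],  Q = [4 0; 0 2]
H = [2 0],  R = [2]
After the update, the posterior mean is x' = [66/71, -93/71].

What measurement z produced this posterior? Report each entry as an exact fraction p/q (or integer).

z = [2]

x̄ = F·x = [-4, -3]
P̄ = F·P·Fᵀ + Q = [35 12; 12 38]
S = H·P̄·Hᵀ + R = [142]
K = P̄·Hᵀ·S⁻¹ = [35/71; 12/71]
x' − x̄ = [350/71, 120/71] = K·y
y = (KᵀK)⁻¹·Kᵀ·(x' − x̄) = [10]
z = y + H·x̄ = [10] + [-8] = [2]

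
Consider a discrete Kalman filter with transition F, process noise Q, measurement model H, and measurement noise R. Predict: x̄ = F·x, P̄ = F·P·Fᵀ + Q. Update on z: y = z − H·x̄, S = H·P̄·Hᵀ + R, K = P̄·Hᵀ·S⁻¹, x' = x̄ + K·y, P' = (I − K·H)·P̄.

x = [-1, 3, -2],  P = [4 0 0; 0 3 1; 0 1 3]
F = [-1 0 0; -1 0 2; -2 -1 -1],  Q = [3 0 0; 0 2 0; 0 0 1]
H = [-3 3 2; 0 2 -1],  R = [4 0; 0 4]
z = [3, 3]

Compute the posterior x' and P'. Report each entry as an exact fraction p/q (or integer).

x̄ = F·x = [1, -3, 1]
P̄ = F·P·Fᵀ + Q = [7 4 8; 4 18 0; 8 0 25]
y = z − H·x̄ = [13, 10]
S = H·P̄·Hᵀ + R = [161 58; 58 101]
K = P̄·Hᵀ·S⁻¹ = [707/12897 -406/12897; 718/4299 1120/4299; 4076/12897 -5533/12897]
x' = x̄ + K·y = [18028/12897, 7637/4299, 10555/12897]
P' = (I − K·H)·P̄ = [85330/12897 12170/4299 74644/12897; 12170/4299 2302/1433 9332/4299; 74644/12897 9332/4299 78124/12897]

x' = [18028/12897, 7637/4299, 10555/12897]
P' = [85330/12897 12170/4299 74644/12897; 12170/4299 2302/1433 9332/4299; 74644/12897 9332/4299 78124/12897]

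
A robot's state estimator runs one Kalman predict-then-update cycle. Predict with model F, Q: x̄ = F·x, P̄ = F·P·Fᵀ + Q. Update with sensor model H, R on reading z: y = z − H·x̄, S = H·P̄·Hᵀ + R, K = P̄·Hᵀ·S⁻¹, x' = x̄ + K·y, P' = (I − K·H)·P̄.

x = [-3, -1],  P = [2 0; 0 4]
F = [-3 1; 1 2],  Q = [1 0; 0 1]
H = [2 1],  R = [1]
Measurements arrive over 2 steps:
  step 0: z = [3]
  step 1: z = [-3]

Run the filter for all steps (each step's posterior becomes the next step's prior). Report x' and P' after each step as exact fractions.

step 0: x' = [24/5, -98/15], P' = [19/5 -36/5; -36/5 1751/120]
step 1: x' = [-51879/18674, 23161/9337], P' = [47539/74696 -33153/37348; -33153/37348 37411/18674]

step 0: x̄ = F·x = [8, -5]
step 0: P̄ = F·P·Fᵀ + Q = [23 2; 2 19]
step 0: y = z − H·x̄ = [-8]
step 0: S = H·P̄·Hᵀ + R = [120]
step 0: K = P̄·Hᵀ·S⁻¹ = [2/5; 23/120]
step 0: x' = x̄ + K·y = [24/5, -98/15]
step 0: P' = (I − K·H)·P̄ = [19/5 -36/5; -36/5 1751/120]
step 1: x̄ = F·x = [-314/15, -124/15]
step 1: P̄ = F·P·Fᵀ + Q = [11159/120 3227/60; 3227/60 1031/30]
step 1: y = z − H·x̄ = [707/15]
step 1: S = H·P̄·Hᵀ + R = [9337/15]
step 1: K = P̄·Hᵀ·S⁻¹ = [7193/18674; 2129/9337]
step 1: x' = x̄ + K·y = [-51879/18674, 23161/9337]
step 1: P' = (I − K·H)·P̄ = [47539/74696 -33153/37348; -33153/37348 37411/18674]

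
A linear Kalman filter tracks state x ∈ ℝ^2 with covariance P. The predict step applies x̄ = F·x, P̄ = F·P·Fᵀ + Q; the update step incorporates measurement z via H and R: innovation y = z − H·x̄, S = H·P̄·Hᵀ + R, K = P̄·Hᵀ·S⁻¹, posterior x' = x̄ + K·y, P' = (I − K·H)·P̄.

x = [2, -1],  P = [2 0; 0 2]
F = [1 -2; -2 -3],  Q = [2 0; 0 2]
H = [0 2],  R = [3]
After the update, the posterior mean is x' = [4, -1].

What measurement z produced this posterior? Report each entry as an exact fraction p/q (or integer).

z = [-2]

x̄ = F·x = [4, -1]
P̄ = F·P·Fᵀ + Q = [12 8; 8 28]
S = H·P̄·Hᵀ + R = [115]
K = P̄·Hᵀ·S⁻¹ = [16/115; 56/115]
x' − x̄ = [0, 0] = K·y
y = (KᵀK)⁻¹·Kᵀ·(x' − x̄) = [0]
z = y + H·x̄ = [0] + [-2] = [-2]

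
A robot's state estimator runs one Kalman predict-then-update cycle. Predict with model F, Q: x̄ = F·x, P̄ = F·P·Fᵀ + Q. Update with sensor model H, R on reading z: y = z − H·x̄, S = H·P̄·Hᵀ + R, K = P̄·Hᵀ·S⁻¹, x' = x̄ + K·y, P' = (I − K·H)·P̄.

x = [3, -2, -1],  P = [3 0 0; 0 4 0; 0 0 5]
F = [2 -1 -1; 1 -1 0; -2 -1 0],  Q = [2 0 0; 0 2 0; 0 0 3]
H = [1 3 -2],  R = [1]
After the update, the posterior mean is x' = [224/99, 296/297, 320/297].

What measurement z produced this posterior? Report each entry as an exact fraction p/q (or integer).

z = [3]

x̄ = F·x = [9, 5, -4]
P̄ = F·P·Fᵀ + Q = [23 10 -8; 10 9 -2; -8 -2 19]
S = H·P̄·Hᵀ + R = [297]
K = P̄·Hᵀ·S⁻¹ = [23/99; 41/297; -52/297]
x' − x̄ = [-667/99, -1189/297, 1508/297] = K·y
y = (KᵀK)⁻¹·Kᵀ·(x' − x̄) = [-29]
z = y + H·x̄ = [-29] + [32] = [3]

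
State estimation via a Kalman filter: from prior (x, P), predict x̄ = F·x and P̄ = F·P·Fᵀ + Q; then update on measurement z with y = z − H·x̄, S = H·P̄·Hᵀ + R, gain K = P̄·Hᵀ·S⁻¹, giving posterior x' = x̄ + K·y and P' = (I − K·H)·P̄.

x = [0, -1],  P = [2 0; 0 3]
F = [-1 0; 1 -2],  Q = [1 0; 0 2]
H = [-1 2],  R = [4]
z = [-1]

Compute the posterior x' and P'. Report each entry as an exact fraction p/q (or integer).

x̄ = F·x = [0, 2]
P̄ = F·P·Fᵀ + Q = [3 -2; -2 16]
y = z − H·x̄ = [-5]
S = H·P̄·Hᵀ + R = [79]
K = P̄·Hᵀ·S⁻¹ = [-7/79; 34/79]
x' = x̄ + K·y = [35/79, -12/79]
P' = (I − K·H)·P̄ = [188/79 80/79; 80/79 108/79]

x' = [35/79, -12/79]
P' = [188/79 80/79; 80/79 108/79]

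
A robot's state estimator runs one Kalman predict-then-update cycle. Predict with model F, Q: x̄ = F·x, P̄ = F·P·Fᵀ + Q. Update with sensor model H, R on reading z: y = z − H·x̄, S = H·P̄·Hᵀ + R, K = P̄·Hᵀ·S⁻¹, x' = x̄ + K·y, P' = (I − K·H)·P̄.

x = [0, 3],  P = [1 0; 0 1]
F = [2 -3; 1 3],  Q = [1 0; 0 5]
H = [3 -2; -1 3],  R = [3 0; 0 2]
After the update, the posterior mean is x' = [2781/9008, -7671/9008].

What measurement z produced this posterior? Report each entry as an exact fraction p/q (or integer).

x̄ = F·x = [-9, 9]
P̄ = F·P·Fᵀ + Q = [14 -7; -7 15]
S = H·P̄·Hᵀ + R = [273 -209; -209 193]
K = P̄·Hᵀ·S⁻¹ = [3493/9008 2149/9008; 1025/9008 3537/9008]
x' − x̄ = [83853/9008, -88743/9008] = K·y
y = (KᵀK)⁻¹·Kᵀ·(x' − x̄) = [48, -39]
z = y + H·x̄ = [48, -39] + [-45, 36] = [3, -3]

z = [3, -3]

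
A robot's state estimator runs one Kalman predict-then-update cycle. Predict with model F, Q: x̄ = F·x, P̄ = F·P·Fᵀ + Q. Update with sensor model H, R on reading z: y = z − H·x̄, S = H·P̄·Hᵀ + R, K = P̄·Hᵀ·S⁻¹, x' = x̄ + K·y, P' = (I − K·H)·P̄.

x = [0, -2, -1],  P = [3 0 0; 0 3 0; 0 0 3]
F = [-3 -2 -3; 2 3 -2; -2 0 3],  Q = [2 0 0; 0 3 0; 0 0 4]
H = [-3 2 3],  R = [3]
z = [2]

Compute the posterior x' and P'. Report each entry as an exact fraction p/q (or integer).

x' = [-169/103, -172/103, 11/103]
P' = [4253/412 -252/103 1209/103; -252/103 5130/103 -3666/103; 1209/103 -3666/103 3661/103]

x̄ = F·x = [7, -4, -3]
P̄ = F·P·Fᵀ + Q = [68 -18 -9; -18 54 -30; -9 -30 43]
y = z − H·x̄ = [40]
S = H·P̄·Hᵀ + R = [1236]
K = P̄·Hᵀ·S⁻¹ = [-89/412; 6/103; 8/103]
x' = x̄ + K·y = [-169/103, -172/103, 11/103]
P' = (I − K·H)·P̄ = [4253/412 -252/103 1209/103; -252/103 5130/103 -3666/103; 1209/103 -3666/103 3661/103]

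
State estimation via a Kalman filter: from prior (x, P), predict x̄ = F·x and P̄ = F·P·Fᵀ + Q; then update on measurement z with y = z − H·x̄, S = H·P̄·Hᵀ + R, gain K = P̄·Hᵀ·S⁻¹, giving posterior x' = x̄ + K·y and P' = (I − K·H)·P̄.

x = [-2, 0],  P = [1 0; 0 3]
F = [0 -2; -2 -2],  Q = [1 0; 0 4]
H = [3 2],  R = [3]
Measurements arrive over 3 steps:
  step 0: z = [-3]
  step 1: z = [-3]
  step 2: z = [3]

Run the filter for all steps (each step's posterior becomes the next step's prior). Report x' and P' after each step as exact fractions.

step 0: x̄ = F·x = [0, 4]
step 0: P̄ = F·P·Fᵀ + Q = [13 12; 12 20]
step 0: y = z − H·x̄ = [-11]
step 0: S = H·P̄·Hᵀ + R = [344]
step 0: K = P̄·Hᵀ·S⁻¹ = [63/344; 19/86]
step 0: x' = x̄ + K·y = [-693/344, 135/86]
step 0: P' = (I − K·H)·P̄ = [503/344 -165/86; -165/86 138/43]
step 1: x̄ = F·x = [-135/43, 153/172]
step 1: P̄ = F·P·Fᵀ + Q = [595/43 222/43; 222/43 631/86]
step 1: y = z − H·x̄ = [399/86]
step 1: S = H·P̄·Hᵀ + R = [9410/43]
step 1: K = P̄·Hᵀ·S⁻¹ = [2229/9410; 1297/9410]
step 1: x' = x̄ + K·y = [-38403/18820, 7194/4705]
step 1: P' = (I − K·H)·P̄ = [14663/9410 -18651/9410; -18651/9410 14961/4705]
step 2: x̄ = F·x = [-14388/4705, 9627/9410]
step 2: P̄ = F·P·Fᵀ + Q = [64549/4705 22542/4705; 22542/4705 33386/4705]
step 2: y = z − H·x̄ = [47652/4705]
step 2: S = H·P̄·Hᵀ + R = [999104/4705]
step 2: K = P̄·Hᵀ·S⁻¹ = [238731/999104; 67199/499552]
step 2: x' = x̄ + K·y = [-159357/249776, 297915/124888]
step 2: P' = (I − K·H)·P̄ = [1593767/999104 -1016277/499552; -1016277/499552 812607/249776]

step 0: x' = [-693/344, 135/86], P' = [503/344 -165/86; -165/86 138/43]
step 1: x' = [-38403/18820, 7194/4705], P' = [14663/9410 -18651/9410; -18651/9410 14961/4705]
step 2: x' = [-159357/249776, 297915/124888], P' = [1593767/999104 -1016277/499552; -1016277/499552 812607/249776]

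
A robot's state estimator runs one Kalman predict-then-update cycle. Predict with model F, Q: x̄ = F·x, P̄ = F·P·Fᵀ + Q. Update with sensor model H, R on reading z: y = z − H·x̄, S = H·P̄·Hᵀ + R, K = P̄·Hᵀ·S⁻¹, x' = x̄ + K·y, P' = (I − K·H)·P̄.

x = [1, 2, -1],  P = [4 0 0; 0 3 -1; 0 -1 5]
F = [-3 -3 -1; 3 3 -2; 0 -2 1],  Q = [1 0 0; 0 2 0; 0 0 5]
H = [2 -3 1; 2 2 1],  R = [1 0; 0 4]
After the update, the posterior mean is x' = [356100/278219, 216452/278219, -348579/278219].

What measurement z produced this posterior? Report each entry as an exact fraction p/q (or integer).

z = [-1, 3]

x̄ = F·x = [-8, 11, -5]
P̄ = F·P·Fᵀ + Q = [63 -56 14; -56 97 -35; 14 -35 26]
S = H·P̄·Hᵀ + R = [2090 -101; -101 138]
K = P̄·Hᵀ·S⁻¹ = [45332/278219 89628/278219; -55697/278219 53992/278219; 20326/278219 -17381/278219]
x' − x̄ = [2581852/278219, -2843957/278219, 1042516/278219] = K·y
y = (KᵀK)⁻¹·Kᵀ·(x' − x̄) = [53, 2]
z = y + H·x̄ = [53, 2] + [-54, 1] = [-1, 3]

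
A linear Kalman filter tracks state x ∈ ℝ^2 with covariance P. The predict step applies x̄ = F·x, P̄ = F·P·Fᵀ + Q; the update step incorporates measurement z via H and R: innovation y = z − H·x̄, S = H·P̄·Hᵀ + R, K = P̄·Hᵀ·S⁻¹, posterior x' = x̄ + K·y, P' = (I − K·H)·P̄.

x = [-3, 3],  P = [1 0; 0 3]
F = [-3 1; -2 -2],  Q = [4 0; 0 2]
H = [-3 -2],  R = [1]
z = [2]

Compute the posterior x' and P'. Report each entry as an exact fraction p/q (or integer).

x' = [780/217, -1368/217]
P' = [1168/217 -1728/217; -1728/217 2610/217]

x̄ = F·x = [12, 0]
P̄ = F·P·Fᵀ + Q = [16 0; 0 18]
y = z − H·x̄ = [38]
S = H·P̄·Hᵀ + R = [217]
K = P̄·Hᵀ·S⁻¹ = [-48/217; -36/217]
x' = x̄ + K·y = [780/217, -1368/217]
P' = (I − K·H)·P̄ = [1168/217 -1728/217; -1728/217 2610/217]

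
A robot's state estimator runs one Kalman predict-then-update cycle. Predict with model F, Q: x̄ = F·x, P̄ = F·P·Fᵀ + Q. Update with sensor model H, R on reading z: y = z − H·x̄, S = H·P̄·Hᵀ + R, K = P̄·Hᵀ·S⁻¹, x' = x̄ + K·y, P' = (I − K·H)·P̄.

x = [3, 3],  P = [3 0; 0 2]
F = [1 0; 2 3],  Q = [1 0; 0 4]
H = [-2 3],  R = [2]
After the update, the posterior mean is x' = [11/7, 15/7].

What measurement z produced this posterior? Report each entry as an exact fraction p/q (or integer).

z = [3]

x̄ = F·x = [3, 15]
P̄ = F·P·Fᵀ + Q = [4 6; 6 34]
S = H·P̄·Hᵀ + R = [252]
K = P̄·Hᵀ·S⁻¹ = [5/126; 5/14]
x' − x̄ = [-10/7, -90/7] = K·y
y = (KᵀK)⁻¹·Kᵀ·(x' − x̄) = [-36]
z = y + H·x̄ = [-36] + [39] = [3]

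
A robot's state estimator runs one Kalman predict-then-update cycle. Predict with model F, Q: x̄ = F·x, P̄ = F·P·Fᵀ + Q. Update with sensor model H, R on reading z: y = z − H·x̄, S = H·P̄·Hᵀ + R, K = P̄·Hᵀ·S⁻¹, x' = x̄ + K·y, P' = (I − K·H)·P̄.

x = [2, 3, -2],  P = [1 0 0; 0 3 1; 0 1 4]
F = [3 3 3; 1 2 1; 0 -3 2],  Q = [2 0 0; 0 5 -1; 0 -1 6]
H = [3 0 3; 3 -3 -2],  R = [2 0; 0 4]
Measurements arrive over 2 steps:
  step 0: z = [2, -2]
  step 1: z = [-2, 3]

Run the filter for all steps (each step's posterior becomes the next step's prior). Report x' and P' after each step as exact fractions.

step 0: x' = [8472/6851, 73196/34255, -666/1105], P' = [161354/34255 253914/34255 -5082/1105; 253914/34255 416622/34255 -1630/221; -5082/1105 -1630/221 5204/1105]
step 1: x' = [18746108298/11601656671, 23711874223/11601656671, -25787817246/11601656671], P' = [50056023542/11601656671 78600826042/11601656671 -49358245510/11601656671; 78600826042/11601656671 387538554542/34804970013 -237307827962/34804970013; -49358245510/11601656671 -237307827962/34804970013 153588167168/34804970013]

step 0: x̄ = F·x = [9, 6, -13]
step 0: P̄ = F·P·Fᵀ + Q = [92 42 -6; 42 26 -10; -6 -10 37]
step 0: y = z − H·x̄ = [14, -37]
step 0: S = H·P̄·Hᵀ + R = [1055 300; 300 410]
step 0: K = P̄·Hᵀ·S⁻¹ = [5718/34255 9351/34255; 1896/34255 4294/34255; 183/1105 -301/1105]
step 0: x' = x̄ + K·y = [8472/6851, 73196/34255, -666/1105]
step 0: P' = (I − K·H)·P̄ = [161354/34255 253914/34255 -5082/1105; 253914/34255 416622/34255 -1630/221; -5082/1105 -1630/221 5204/1105]
step 1: x̄ = F·x = [56946/6851, 168106/34255, -52176/6851]
step 1: P̄ = F·P·Fᵀ + Q = [3909206/34255 506778/6851 -5254182/34255; 506778/6851 1850413/34255 -708163/6851; -5254182/34255 -708163/6851 7632224/34255]
step 1: y = z − H·x̄ = [-28012/6851, -768867/34255]
step 1: S = H·P̄·Hᵀ + R = [9366104/34255 -17310711/34255; -17310711/34255 57452871/34255]
step 1: K = P̄·Hᵀ·S⁻¹ = [1046667048/11601656671 297320080/1054696061; -752674918/11601656671 441077879/3164088183; 2756715319/11601656671 -897205910/3164088183]
step 1: x' = x̄ + K·y = [18746108298/11601656671, 23711874223/11601656671, -25787817246/11601656671]
step 1: P' = (I − K·H)·P̄ = [50056023542/11601656671 78600826042/11601656671 -49358245510/11601656671; 78600826042/11601656671 387538554542/34804970013 -237307827962/34804970013; -49358245510/11601656671 -237307827962/34804970013 153588167168/34804970013]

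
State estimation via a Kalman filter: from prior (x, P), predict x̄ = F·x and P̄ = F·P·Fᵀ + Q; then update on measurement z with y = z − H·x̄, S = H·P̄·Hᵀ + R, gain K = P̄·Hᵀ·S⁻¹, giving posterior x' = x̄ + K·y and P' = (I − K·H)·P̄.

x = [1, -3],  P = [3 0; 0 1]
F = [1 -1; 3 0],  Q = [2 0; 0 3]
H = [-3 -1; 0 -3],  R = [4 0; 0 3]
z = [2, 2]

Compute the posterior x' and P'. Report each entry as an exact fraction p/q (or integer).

x' = [-7/635, -513/635]
P' = [1311/3175 -261/3175; -261/3175 1011/3175]

x̄ = F·x = [4, 3]
P̄ = F·P·Fᵀ + Q = [6 9; 9 30]
y = z − H·x̄ = [17, 11]
S = H·P̄·Hᵀ + R = [142 171; 171 273]
K = P̄·Hᵀ·S⁻¹ = [-918/3175 261/3175; -57/3175 -1011/3175]
x' = x̄ + K·y = [-7/635, -513/635]
P' = (I − K·H)·P̄ = [1311/3175 -261/3175; -261/3175 1011/3175]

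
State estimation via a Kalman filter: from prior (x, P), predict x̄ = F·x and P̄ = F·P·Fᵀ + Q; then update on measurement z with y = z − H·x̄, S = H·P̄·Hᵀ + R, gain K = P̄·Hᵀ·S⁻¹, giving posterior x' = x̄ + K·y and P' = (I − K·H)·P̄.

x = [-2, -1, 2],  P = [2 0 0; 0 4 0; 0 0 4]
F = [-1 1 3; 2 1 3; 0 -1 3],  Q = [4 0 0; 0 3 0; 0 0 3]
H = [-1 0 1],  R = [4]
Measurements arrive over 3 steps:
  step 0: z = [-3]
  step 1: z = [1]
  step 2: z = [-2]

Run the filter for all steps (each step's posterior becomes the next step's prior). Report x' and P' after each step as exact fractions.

step 0: x̄ = F·x = [7, 1, 7]
step 0: P̄ = F·P·Fᵀ + Q = [46 36 32; 36 51 32; 32 32 43]
step 0: y = z − H·x̄ = [-3]
step 0: S = H·P̄·Hᵀ + R = [29]
step 0: K = P̄·Hᵀ·S⁻¹ = [-14/29; -4/29; 11/29]
step 0: x' = x̄ + K·y = [245/29, 41/29, 170/29]
step 0: P' = (I − K·H)·P̄ = [1138/29 988/29 1082/29; 988/29 1463/29 972/29; 1082/29 972/29 1126/29]
step 1: x̄ = F·x = [306/29, 1041/29, 469/29]
step 1: P̄ = F·P·Fᵀ + Q = [10215/29 19387/29 6413/29; 19387/29 39004/29 13187/29; 6413/29 13187/29 5852/29]
step 1: y = z − H·x̄ = [-134/29]
step 1: S = H·P̄·Hᵀ + R = [3357/29]
step 1: K = P̄·Hᵀ·S⁻¹ = [-3802/3357; -6200/3357; -187/1119]
step 1: x' = x̄ + K·y = [52990/3357, 149153/3357, 18961/1119]
step 1: P' = (I − K·H)·P̄ = [684019/3357 1431371/3357 222937/1119; 1431371/3357 3189532/3357 468857/1119; 222937/1119 468857/1119 74063/373]
step 2: x̄ = F·x = [266812/3357, 425782/3357, 21496/3357]
step 2: P̄ = F·P·Fᵀ + Q = [11449900/3357 19697827/3357 2234509/3357; 19697827/3357 34125424/3357 3959695/3357; 2234509/3357 3959695/3357 759280/3357]
step 2: y = z − H·x̄ = [79534/1119]
step 2: S = H·P̄·Hᵀ + R = [861510/373]
step 2: K = P̄·Hᵀ·S⁻¹ = [-3071797/2584530; -2623022/1292265; -491743/2584530]
step 2: x' = x̄ + K·y = [-1490111/298215, -5199362/298215, -2123249/298215]
step 2: P' = (I − K·H)·P̄ = [1148167667/7753590 1146236887/3876795 1111306103/7753590; 1146236887/3876795 2517984424/3876795 1114760623/3876795; 1111306103/7753590 1114760623/3876795 1105405187/7753590]

step 0: x' = [245/29, 41/29, 170/29], P' = [1138/29 988/29 1082/29; 988/29 1463/29 972/29; 1082/29 972/29 1126/29]
step 1: x' = [52990/3357, 149153/3357, 18961/1119], P' = [684019/3357 1431371/3357 222937/1119; 1431371/3357 3189532/3357 468857/1119; 222937/1119 468857/1119 74063/373]
step 2: x' = [-1490111/298215, -5199362/298215, -2123249/298215], P' = [1148167667/7753590 1146236887/3876795 1111306103/7753590; 1146236887/3876795 2517984424/3876795 1114760623/3876795; 1111306103/7753590 1114760623/3876795 1105405187/7753590]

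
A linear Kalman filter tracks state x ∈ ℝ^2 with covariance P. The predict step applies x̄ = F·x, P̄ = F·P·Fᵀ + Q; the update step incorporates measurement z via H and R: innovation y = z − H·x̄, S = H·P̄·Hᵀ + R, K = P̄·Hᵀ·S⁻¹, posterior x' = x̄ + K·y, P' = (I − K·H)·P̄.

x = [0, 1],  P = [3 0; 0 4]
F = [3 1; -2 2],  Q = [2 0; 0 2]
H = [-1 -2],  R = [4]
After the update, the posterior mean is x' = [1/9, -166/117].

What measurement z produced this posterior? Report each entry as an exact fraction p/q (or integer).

x̄ = F·x = [1, 2]
P̄ = F·P·Fᵀ + Q = [33 -10; -10 30]
S = H·P̄·Hᵀ + R = [117]
K = P̄·Hᵀ·S⁻¹ = [-1/9; -50/117]
x' − x̄ = [-8/9, -400/117] = K·y
y = (KᵀK)⁻¹·Kᵀ·(x' − x̄) = [8]
z = y + H·x̄ = [8] + [-5] = [3]

z = [3]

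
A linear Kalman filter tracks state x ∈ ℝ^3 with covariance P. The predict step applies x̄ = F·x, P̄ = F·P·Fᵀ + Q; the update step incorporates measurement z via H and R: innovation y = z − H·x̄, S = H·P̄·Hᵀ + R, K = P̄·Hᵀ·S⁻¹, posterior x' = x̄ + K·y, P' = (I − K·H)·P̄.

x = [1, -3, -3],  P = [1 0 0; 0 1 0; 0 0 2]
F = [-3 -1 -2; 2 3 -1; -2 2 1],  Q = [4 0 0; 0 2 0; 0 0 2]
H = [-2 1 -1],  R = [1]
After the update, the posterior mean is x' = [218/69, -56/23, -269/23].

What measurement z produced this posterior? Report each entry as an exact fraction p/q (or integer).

x̄ = F·x = [6, -4, -11]
P̄ = F·P·Fᵀ + Q = [22 -5 0; -5 17 0; 0 0 12]
S = H·P̄·Hᵀ + R = [138]
K = P̄·Hᵀ·S⁻¹ = [-49/138; 9/46; -2/23]
x' − x̄ = [-196/69, 36/23, -16/23] = K·y
y = (KᵀK)⁻¹·Kᵀ·(x' − x̄) = [8]
z = y + H·x̄ = [8] + [-5] = [3]

z = [3]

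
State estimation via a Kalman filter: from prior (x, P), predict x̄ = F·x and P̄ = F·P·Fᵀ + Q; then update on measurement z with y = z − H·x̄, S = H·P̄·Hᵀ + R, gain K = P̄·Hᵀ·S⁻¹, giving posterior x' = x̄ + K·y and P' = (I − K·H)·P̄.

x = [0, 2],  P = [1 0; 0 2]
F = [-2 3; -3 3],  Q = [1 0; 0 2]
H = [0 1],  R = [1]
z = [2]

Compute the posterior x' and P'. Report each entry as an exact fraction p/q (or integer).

x̄ = F·x = [6, 6]
P̄ = F·P·Fᵀ + Q = [23 24; 24 29]
y = z − H·x̄ = [-4]
S = H·P̄·Hᵀ + R = [30]
K = P̄·Hᵀ·S⁻¹ = [4/5; 29/30]
x' = x̄ + K·y = [14/5, 32/15]
P' = (I − K·H)·P̄ = [19/5 4/5; 4/5 29/30]

x' = [14/5, 32/15]
P' = [19/5 4/5; 4/5 29/30]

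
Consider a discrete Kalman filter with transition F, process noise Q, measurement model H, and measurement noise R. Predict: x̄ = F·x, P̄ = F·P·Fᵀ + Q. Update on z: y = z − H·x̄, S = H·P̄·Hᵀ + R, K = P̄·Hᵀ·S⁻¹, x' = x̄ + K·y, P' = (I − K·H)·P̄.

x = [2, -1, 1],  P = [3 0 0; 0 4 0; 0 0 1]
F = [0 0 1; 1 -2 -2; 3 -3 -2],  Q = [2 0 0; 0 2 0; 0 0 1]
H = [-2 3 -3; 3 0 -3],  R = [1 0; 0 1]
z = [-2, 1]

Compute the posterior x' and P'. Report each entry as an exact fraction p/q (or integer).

x̄ = F·x = [1, 2, 7]
P̄ = F·P·Fᵀ + Q = [3 -2 -2; -2 25 37; -2 37 68]
y = z − H·x̄ = [15, 19]
S = H·P̄·Hᵀ + R = [184 249; 249 676]
K = P̄·Hᵀ·S⁻¹ = [-7791/62383 4254/62383; 7501/62383 -13560/62383; -7874/62383 -16479/62383]
x' = x̄ + K·y = [26344/62383, -20359/62383, 5470/62383]
P' = (I − K·H)·P̄ = [76593/62383 123640/62383 75175/62383; 123640/62383 213087/62383 128160/62383; 75175/62383 128160/62383 80668/62383]

x' = [26344/62383, -20359/62383, 5470/62383]
P' = [76593/62383 123640/62383 75175/62383; 123640/62383 213087/62383 128160/62383; 75175/62383 128160/62383 80668/62383]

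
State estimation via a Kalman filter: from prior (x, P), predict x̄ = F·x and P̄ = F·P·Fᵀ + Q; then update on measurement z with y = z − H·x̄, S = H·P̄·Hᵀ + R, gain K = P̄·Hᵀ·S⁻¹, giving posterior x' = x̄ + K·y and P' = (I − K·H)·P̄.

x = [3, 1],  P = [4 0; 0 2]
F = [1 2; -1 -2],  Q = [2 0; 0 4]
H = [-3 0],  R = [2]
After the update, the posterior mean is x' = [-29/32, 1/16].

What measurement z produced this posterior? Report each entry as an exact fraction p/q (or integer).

x̄ = F·x = [5, -5]
P̄ = F·P·Fᵀ + Q = [14 -12; -12 16]
S = H·P̄·Hᵀ + R = [128]
K = P̄·Hᵀ·S⁻¹ = [-21/64; 9/32]
x' − x̄ = [-189/32, 81/16] = K·y
y = (KᵀK)⁻¹·Kᵀ·(x' − x̄) = [18]
z = y + H·x̄ = [18] + [-15] = [3]

z = [3]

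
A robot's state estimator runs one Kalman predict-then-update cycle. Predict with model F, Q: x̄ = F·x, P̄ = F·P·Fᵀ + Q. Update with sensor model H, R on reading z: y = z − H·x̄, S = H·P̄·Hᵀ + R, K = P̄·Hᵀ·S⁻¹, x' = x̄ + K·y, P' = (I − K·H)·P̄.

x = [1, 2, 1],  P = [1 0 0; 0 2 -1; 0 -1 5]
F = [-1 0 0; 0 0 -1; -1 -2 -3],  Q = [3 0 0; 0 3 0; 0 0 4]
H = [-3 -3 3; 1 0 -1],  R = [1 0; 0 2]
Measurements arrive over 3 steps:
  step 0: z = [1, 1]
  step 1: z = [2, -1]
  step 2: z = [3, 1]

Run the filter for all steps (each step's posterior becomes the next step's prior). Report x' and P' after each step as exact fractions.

step 0: x' = [-4298/2525, -2522/2525, -1217/505], P' = [9281/2525 309/2525 1909/505; 309/2525 4101/2525 841/505; 1909/505 841/505 551/101]
step 1: x' = [401756/457699, 709925/1373097, 19821391/9611679], P' = [2428708/457699 323700/457699 2736362/457699; 323700/457699 2132599/1373097 2999888/1373097; 2736362/457699 2999888/1373097 78443410/9611679]
step 2: x' = [-12499740973/24775795670, -79310240953/49551591340, -14133548081/12387897835], P' = [67811337559/12387897835 19467450499/24775795670 77106852046/12387897835; 19467450499/24775795670 78263701479/49551591340 28357713298/12387897835; 77106852046/12387897835 28357713298/12387897835 105430178154/12387897835]

step 0: x̄ = F·x = [-1, -1, -8]
step 0: P̄ = F·P·Fᵀ + Q = [4 0 1; 0 8 13; 1 13 46]
step 0: y = z − H·x̄ = [19, -6]
step 0: S = H·P̄·Hᵀ + R = [271 -105; -105 50]
step 0: K = P̄·Hᵀ·S⁻¹ = [-27/505 -132/2525; -123/505 -1948/2525; 3/101 -423/505]
step 0: x' = x̄ + K·y = [-4298/2525, -2522/2525, -1217/505]
step 0: P' = (I − K·H)·P̄ = [9281/2525 309/2525 1909/505; 309/2525 4101/2525 841/505; 1909/505 841/505 551/101]
step 1: x̄ = F·x = [4298/2525, 1217/505, 27597/2525]
step 1: P̄ = F·P·Fᵀ + Q = [16856/2525 1909/505 38534/2525; 1909/505 854/101 11856/505; 38534/2525 11856/505 268726/2525]
step 1: y = z − H·x̄ = [-46592/2525, 20774/2525]
step 1: S = H·P̄·Hᵀ + R = [1176071/2525 -476337/2525; -476337/2525 213564/2525]
step 1: K = P̄·Hᵀ·S⁻¹ = [-48138/457699 -153827/457699; -103811/457699 -1014394/1373097; -19408/3203893 -10489904/9611679]
step 1: x' = x̄ + K·y = [401756/457699, 709925/1373097, 19821391/9611679]
step 1: P' = (I − K·H)·P̄ = [2428708/457699 323700/457699 2736362/457699; 323700/457699 2132599/1373097 2999888/1373097; 2736362/457699 2999888/1373097 78443410/9611679]
step 2: x̄ = F·x = [-401756/457699, -19821391/9611679, -77839999/9611679]
step 2: P̄ = F·P·Fᵀ + Q = [3801805/457699 2736362/457699 11285194/457699; 2736362/457699 107278447/9611679 334792264/9611679; 11285194/457699 334792264/9611679 1479116050/9611679]
step 2: y = z − H·x̄ = [59193411/3203893, -59791444/9611679]
step 2: S = H·P̄·Hᵀ + R = [1915994683/3203893 -807647145/3203893; -807647145/3203893 1104199165/9611679]
step 2: K = P̄·Hᵀ·S⁻¹ = [-525852915/4955159134 -9295514487/24775795670; -2260649571/9910318268 -37247976097/49551591340; -20632314/2477579567 -14161663054/12387897835]
step 2: x' = x̄ + K·y = [-12499740973/24775795670, -79310240953/49551591340, -14133548081/12387897835]
step 2: P' = (I − K·H)·P̄ = [67811337559/12387897835 19467450499/24775795670 77106852046/12387897835; 19467450499/24775795670 78263701479/49551591340 28357713298/12387897835; 77106852046/12387897835 28357713298/12387897835 105430178154/12387897835]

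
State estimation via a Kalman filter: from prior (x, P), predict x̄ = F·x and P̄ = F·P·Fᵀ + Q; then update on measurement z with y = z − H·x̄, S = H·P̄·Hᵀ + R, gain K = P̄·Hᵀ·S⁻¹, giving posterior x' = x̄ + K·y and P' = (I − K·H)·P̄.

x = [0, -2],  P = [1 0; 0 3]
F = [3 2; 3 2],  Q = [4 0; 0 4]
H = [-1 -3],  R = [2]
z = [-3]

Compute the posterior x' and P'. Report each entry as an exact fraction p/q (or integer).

x' = [80/189, 52/63]
P' = [853/189 -85/63; -85/63 13/21]

x̄ = F·x = [-4, -4]
P̄ = F·P·Fᵀ + Q = [25 21; 21 25]
y = z − H·x̄ = [-19]
S = H·P̄·Hᵀ + R = [378]
K = P̄·Hᵀ·S⁻¹ = [-44/189; -16/63]
x' = x̄ + K·y = [80/189, 52/63]
P' = (I − K·H)·P̄ = [853/189 -85/63; -85/63 13/21]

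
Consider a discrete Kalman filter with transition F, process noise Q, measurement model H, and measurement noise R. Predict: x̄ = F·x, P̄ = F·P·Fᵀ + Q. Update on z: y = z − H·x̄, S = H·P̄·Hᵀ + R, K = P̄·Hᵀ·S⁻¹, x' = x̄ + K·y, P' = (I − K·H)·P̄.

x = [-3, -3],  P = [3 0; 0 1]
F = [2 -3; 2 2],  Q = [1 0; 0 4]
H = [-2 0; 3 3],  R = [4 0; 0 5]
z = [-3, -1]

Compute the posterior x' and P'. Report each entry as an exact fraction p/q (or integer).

x̄ = F·x = [3, -12]
P̄ = F·P·Fᵀ + Q = [22 6; 6 20]
y = z − H·x̄ = [3, 26]
S = H·P̄·Hᵀ + R = [92 -168; -168 491]
K = P̄·Hᵀ·S⁻¹ = [-1873/4237 84/4237; 1803/4237 1290/4237]
x' = x̄ + K·y = [9276/4237, -11895/4237]
P' = (I − K·H)·P̄ = [3746/4237 -3606/4237; -3606/4237 5756/4237]

x' = [9276/4237, -11895/4237]
P' = [3746/4237 -3606/4237; -3606/4237 5756/4237]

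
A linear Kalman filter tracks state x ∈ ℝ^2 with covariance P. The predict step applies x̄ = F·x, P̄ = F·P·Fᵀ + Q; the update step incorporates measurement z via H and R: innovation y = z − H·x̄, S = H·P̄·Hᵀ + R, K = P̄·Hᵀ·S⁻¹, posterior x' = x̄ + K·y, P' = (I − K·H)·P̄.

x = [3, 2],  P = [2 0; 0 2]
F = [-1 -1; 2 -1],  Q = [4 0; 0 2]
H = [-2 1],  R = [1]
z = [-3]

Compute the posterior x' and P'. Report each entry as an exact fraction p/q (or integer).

x' = [41/53, -60/53]
P' = [100/53 182/53; 182/53 380/53]

x̄ = F·x = [-5, 4]
P̄ = F·P·Fᵀ + Q = [8 -2; -2 12]
y = z − H·x̄ = [-17]
S = H·P̄·Hᵀ + R = [53]
K = P̄·Hᵀ·S⁻¹ = [-18/53; 16/53]
x' = x̄ + K·y = [41/53, -60/53]
P' = (I − K·H)·P̄ = [100/53 182/53; 182/53 380/53]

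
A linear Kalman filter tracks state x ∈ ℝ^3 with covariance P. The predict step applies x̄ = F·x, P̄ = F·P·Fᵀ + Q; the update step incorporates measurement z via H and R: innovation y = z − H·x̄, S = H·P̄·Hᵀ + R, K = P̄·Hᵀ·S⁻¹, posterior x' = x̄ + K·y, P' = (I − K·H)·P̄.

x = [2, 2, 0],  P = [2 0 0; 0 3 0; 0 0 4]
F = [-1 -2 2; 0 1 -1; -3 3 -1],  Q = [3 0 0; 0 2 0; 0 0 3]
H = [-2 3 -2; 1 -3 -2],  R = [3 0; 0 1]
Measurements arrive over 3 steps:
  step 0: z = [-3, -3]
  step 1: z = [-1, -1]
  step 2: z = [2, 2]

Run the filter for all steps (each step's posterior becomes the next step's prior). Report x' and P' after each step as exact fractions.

step 0: x̄ = F·x = [-6, 2, 0]
step 0: P̄ = F·P·Fᵀ + Q = [33 -14 -20; -14 9 13; -20 13 52]
step 0: y = z − H·x̄ = [-21, 9]
step 0: S = H·P̄·Hᵀ + R = [276 -105; -105 643]
step 0: K = P̄·Hᵀ·S⁻¹ = [-31649/166443 8200/55481; 11612/166443 -5149/55481; -33190/166443 -15871/55481]
step 0: x' = x̄ + K·y = [-37543/55481, -16663/55481, 89491/55481]
step 0: P' = (I − K·H)·P̄ = [511487/166443 235819/166443 -110285/166443; 235819/166443 126290/166443 -63802/166443; -110285/166443 -63802/166443 64367/166443]
step 1: x̄ = F·x = [249851/55481, -106154/55481, -26851/55481]
step 1: P̄ = F·P·Fᵀ + Q = [3668276/166443 -327542/55481 1396453/166443; -327542/55481 217049/55481 -113289/55481; 1396453/166443 -113289/55481 1780049/166443]
step 1: y = z − H·x̄ = [708981/55481, -677496/55481]
step 1: S = H·P̄·Hᵀ + R = [18398164/55481 -4042469/55481; -4042469/55481 4348926/55481]
step 1: K = P̄·Hᵀ·S⁻¹ = [-248835968/1147612663 104997016/1147612663; 65350075/1147612663 -137725143/1147612663; -220421862/1147612663 -305521027/1147612663]
step 1: x' = x̄ + K·y = [706136149/1147612663, 321128321/1147612663, 358677997/1147612663]
step 1: P' = (I − K·H)·P̄ = [9989344012/3442837989 1522973182/1147612663 -2016202837/3442837989; 1522973182/1147612663 817115819/1147612663 -395324566/1147612663; -2016202837/3442837989 -395324566/1147612663 1229140669/3442837989]
step 2: x̄ = F·x = [-631036797/1147612663, -37549676/1147612663, -1513701481/1147612663]
step 2: P̄ = F·P·Fᵀ + Q = [23622696533/1147612663 -6229997809/1147612663 9033883065/1147612663; -6229997809/1147612663 12938111500/3442837989 -6428289317/3442837989; 9033883065/1147612663 -6428289317/3442837989 36301951195/3442837989]
step 2: y = z − H·x̄ = [-1881602202/1147612663, -213789867/1147612663]
step 2: S = H·P̄·Hᵀ + R = [1073684267131/3442837989 -226978020371/3442837989; -226978020371/3442837989 262555627846/3442837989]
step 2: K = P̄·Hᵀ·S⁻¹ = [-14423364430056/66916545556165 6068706116019/66916545556165; 769525446761/13383309111233 -1610589233403/13383309111233; -2573926811110/13383309111233 -3561531667197/13383309111233]
step 2: x' = x̄ + K·y = [-14277636265182/66916545556165, -1399559354683/13383309111233, -12768950324258/13383309111233]
step 2: P' = (I − K·H)·P̄ = [193450155076649/66916545556165 17700388860792/13383309111233 -7812438395125/13383309111233; 17700388860792/13383309111233 9503388692677/13383309111233 -4599593991918/13383309111233; -7812438395125/13383309111233 -4599593991918/13383309111233 4773937623913/13383309111233]

step 0: x' = [-37543/55481, -16663/55481, 89491/55481], P' = [511487/166443 235819/166443 -110285/166443; 235819/166443 126290/166443 -63802/166443; -110285/166443 -63802/166443 64367/166443]
step 1: x' = [706136149/1147612663, 321128321/1147612663, 358677997/1147612663], P' = [9989344012/3442837989 1522973182/1147612663 -2016202837/3442837989; 1522973182/1147612663 817115819/1147612663 -395324566/1147612663; -2016202837/3442837989 -395324566/1147612663 1229140669/3442837989]
step 2: x' = [-14277636265182/66916545556165, -1399559354683/13383309111233, -12768950324258/13383309111233], P' = [193450155076649/66916545556165 17700388860792/13383309111233 -7812438395125/13383309111233; 17700388860792/13383309111233 9503388692677/13383309111233 -4599593991918/13383309111233; -7812438395125/13383309111233 -4599593991918/13383309111233 4773937623913/13383309111233]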